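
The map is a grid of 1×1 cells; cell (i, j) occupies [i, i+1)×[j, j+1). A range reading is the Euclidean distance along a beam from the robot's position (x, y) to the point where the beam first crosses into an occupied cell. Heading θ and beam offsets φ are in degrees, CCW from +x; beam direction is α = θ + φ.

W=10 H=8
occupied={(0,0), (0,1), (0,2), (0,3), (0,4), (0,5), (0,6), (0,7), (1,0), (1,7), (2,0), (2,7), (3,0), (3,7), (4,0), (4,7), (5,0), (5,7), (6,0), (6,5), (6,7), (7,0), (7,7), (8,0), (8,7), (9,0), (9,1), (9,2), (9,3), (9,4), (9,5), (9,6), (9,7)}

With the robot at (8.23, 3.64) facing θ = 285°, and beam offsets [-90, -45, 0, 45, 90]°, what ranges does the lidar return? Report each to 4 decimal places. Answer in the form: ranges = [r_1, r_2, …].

ranges = [7.4850, 3.0484, 2.7331, 0.8891, 0.7972]

beam 1: φ=-90°, α=195°
  d=(-0.9659,-0.2588)  start (8,3)  tX=0.2381 tY=2.4728  stride 1/|dx|=1.0353 1/|dy|=3.8637
    cross x-line → (7,3), t=0.2381
    cross x-line → (6,3), t=1.2734
    cross x-line → (5,3), t=2.3087
    cross y-line → (5,2), t=2.4728
    cross x-line → (4,2), t=3.3439
    cross x-line → (3,2), t=4.3792
    cross x-line → (2,2), t=5.4145
    cross y-line → (2,1), t=6.3365
    cross x-line → (1,1), t=6.4498
    cross x-line → (0,1), t=7.4850 (wall)
  → r_1 = 7.4850
beam 2: φ=-45°, α=240°
  d=(-0.5000,-0.8660)  start (8,3)  tX=0.4600 tY=0.7390  stride 1/|dx|=2.0000 1/|dy|=1.1547
    cross x-line → (7,3), t=0.4600
    cross y-line → (7,2), t=0.7390
    cross y-line → (7,1), t=1.8937
    cross x-line → (6,1), t=2.4600
    cross y-line → (6,0), t=3.0484 (wall)
  → r_2 = 3.0484
beam 3: φ=0°, α=285°
  d=(0.2588,-0.9659)  start (8,3)  tX=2.9751 tY=0.6626  stride 1/|dx|=3.8637 1/|dy|=1.0353
    cross y-line → (8,2), t=0.6626
    cross y-line → (8,1), t=1.6979
    cross y-line → (8,0), t=2.7331 (wall)
  → r_3 = 2.7331
beam 4: φ=45°, α=330°
  d=(0.8660,-0.5000)  start (8,3)  tX=0.8891 tY=1.2800  stride 1/|dx|=1.1547 1/|dy|=2.0000
    cross x-line → (9,3), t=0.8891 (wall)
  → r_4 = 0.8891
beam 5: φ=90°, α=15°
  d=(0.9659,0.2588)  start (8,3)  tX=0.7972 tY=1.3909  stride 1/|dx|=1.0353 1/|dy|=3.8637
    cross x-line → (9,3), t=0.7972 (wall)
  → r_5 = 0.7972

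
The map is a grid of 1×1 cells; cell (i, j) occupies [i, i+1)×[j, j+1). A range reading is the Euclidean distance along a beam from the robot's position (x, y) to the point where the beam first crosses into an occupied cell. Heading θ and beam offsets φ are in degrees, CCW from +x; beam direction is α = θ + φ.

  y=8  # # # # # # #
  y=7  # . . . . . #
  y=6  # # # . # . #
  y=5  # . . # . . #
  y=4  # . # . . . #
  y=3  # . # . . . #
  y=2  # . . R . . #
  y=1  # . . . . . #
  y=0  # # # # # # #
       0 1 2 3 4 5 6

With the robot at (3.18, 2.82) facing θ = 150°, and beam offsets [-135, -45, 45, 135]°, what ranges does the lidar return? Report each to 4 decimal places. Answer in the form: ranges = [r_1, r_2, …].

ranges = [2.9195, 0.6955, 2.2569, 1.8842]

beam 1: φ=-135°, α=15°
  d=(0.9659,0.2588)  start (3,2)  tX=0.8489 tY=0.6955  stride 1/|dx|=1.0353 1/|dy|=3.8637
    cross y-line → (3,3), t=0.6955
    cross x-line → (4,3), t=0.8489
    cross x-line → (5,3), t=1.8842
    cross x-line → (6,3), t=2.9195 (wall)
  → r_1 = 2.9195
beam 2: φ=-45°, α=105°
  d=(-0.2588,0.9659)  start (3,2)  tX=0.6955 tY=0.1863  stride 1/|dx|=3.8637 1/|dy|=1.0353
    cross y-line → (3,3), t=0.1863
    cross x-line → (2,3), t=0.6955 (wall)
  → r_2 = 0.6955
beam 3: φ=45°, α=195°
  d=(-0.9659,-0.2588)  start (3,2)  tX=0.1863 tY=3.1682  stride 1/|dx|=1.0353 1/|dy|=3.8637
    cross x-line → (2,2), t=0.1863
    cross x-line → (1,2), t=1.2216
    cross x-line → (0,2), t=2.2569 (wall)
  → r_3 = 2.2569
beam 4: φ=135°, α=285°
  d=(0.2588,-0.9659)  start (3,2)  tX=3.1682 tY=0.8489  stride 1/|dx|=3.8637 1/|dy|=1.0353
    cross y-line → (3,1), t=0.8489
    cross y-line → (3,0), t=1.8842 (wall)
  → r_4 = 1.8842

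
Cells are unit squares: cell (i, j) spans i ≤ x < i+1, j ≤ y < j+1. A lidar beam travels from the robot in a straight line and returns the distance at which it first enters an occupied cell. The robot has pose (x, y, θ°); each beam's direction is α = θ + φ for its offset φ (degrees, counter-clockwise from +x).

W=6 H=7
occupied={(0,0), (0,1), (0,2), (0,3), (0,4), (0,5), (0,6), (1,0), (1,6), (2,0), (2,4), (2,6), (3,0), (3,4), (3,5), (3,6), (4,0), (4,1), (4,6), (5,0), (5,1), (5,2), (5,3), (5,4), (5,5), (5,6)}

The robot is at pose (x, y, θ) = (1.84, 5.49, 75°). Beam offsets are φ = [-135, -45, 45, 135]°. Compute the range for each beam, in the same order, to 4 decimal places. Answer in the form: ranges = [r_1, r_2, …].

beam 1: φ=-135°, α=300°
  dir = (cos 300°, sin 300°) = (0.5000, -0.8660); from cell (1,5)
  next x-line at t=0.3200, next y-line at t=0.5658; Δt_x=2.0000, Δt_y=1.1547
    x: enter (2,5) at t=0.3200
    y: enter (2,4) at t=0.5658 ← occupied
  → r_1 = 0.5658
beam 2: φ=-45°, α=30°
  dir = (cos 30°, sin 30°) = (0.8660, 0.5000); from cell (1,5)
  next x-line at t=0.1848, next y-line at t=1.0200; Δt_x=1.1547, Δt_y=2.0000
    x: enter (2,5) at t=0.1848
    y: enter (2,6) at t=1.0200 ← occupied
  → r_2 = 1.0200
beam 3: φ=45°, α=120°
  dir = (cos 120°, sin 120°) = (-0.5000, 0.8660); from cell (1,5)
  next x-line at t=1.6800, next y-line at t=0.5889; Δt_x=2.0000, Δt_y=1.1547
    y: enter (1,6) at t=0.5889 ← occupied
  → r_3 = 0.5889
beam 4: φ=135°, α=210°
  dir = (cos 210°, sin 210°) = (-0.8660, -0.5000); from cell (1,5)
  next x-line at t=0.9699, next y-line at t=0.9800; Δt_x=1.1547, Δt_y=2.0000
    x: enter (0,5) at t=0.9699 ← occupied
  → r_4 = 0.9699

ranges = [0.5658, 1.0200, 0.5889, 0.9699]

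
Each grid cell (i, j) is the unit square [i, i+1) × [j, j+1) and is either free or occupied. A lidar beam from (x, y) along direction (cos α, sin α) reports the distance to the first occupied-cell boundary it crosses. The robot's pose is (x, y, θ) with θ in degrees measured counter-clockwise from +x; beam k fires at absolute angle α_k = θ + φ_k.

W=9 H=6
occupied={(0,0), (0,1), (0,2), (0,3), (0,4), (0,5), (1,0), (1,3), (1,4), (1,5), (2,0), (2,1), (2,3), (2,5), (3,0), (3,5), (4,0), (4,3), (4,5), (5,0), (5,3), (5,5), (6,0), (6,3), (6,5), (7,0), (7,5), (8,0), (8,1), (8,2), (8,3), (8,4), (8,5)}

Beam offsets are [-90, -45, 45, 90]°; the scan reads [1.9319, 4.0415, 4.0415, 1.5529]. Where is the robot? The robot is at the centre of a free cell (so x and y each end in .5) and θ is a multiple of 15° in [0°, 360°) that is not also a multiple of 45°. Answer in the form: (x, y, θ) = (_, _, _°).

(x, y, θ) = (4.5, 1.5, 75°)

The pose lattice has 21·16 = 336 candidates. Test each by forward raycasting.
  (3.5, 4.5, 165°): beam 1 = 0.5176 ≠ 1.9319 ✗
  (1.5, 2.5, 60°): beam 1 = 1.0000 ≠ 1.9319 ✗
  (1.5, 2.5, 195°): beam 1 = 0.5176 ≠ 1.9319 ✗
  …
  (4.5, 1.5, 75°): r_1=1.9319, r_2=4.0415, r_3=4.0415, r_4=1.5529 — all match ✓
Only this pose fits every beam.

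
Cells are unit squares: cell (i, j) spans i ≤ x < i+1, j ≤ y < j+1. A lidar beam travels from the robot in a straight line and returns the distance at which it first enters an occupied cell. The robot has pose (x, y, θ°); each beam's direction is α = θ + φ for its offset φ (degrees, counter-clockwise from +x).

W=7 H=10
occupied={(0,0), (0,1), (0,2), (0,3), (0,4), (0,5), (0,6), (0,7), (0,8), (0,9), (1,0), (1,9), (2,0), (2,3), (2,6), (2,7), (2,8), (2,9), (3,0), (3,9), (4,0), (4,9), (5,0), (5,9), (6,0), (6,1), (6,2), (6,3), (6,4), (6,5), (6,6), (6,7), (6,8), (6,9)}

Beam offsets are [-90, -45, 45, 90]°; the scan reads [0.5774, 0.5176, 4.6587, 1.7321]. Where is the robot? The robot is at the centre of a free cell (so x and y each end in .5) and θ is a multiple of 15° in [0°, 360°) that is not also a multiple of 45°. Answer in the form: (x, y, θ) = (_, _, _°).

Enumerate (i+0.5, j+0.5, θ) over the 36 free cells and 16 admissible headings. For each, cast all 4 beams and compare to the given ranges.
  (3.5, 2.5, 285°): beam 1 = 2.5882 ≠ 0.5774 ✗
  (2.5, 2.5, 165°): beam 1 = 0.5176 ≠ 0.5774 ✗
  (4.5, 8.5, 30°): beam 1 = 3.0000 ≠ 0.5774 ✗
  (4.5, 2.5, 30°): beam 1 = 1.7321 ≠ 0.5774 ✗
  …
  (1.5, 1.5, 330°): r_1=0.5774, r_2=0.5176, r_3=4.6587, r_4=1.7321 — all match ✓
No second candidate reproduces the full scan.

(x, y, θ) = (1.5, 1.5, 330°)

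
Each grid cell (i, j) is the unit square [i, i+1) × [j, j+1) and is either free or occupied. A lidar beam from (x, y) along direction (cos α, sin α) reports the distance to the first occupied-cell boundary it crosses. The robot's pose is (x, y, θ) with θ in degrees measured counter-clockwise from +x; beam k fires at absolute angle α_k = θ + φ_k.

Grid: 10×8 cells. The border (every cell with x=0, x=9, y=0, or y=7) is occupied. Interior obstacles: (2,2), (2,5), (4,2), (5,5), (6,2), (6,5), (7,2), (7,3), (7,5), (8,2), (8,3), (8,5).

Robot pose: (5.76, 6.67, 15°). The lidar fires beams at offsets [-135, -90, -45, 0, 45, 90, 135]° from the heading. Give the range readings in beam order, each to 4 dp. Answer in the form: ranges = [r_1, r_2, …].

beam 1: φ=-135°, α=240°
  dir = (cos 240°, sin 240°) = (-0.5000, -0.8660); from cell (5,6)
  next x-line at t=1.5200, next y-line at t=0.7736; Δt_x=2.0000, Δt_y=1.1547
    y: enter (5,5) at t=0.7736 ← occupied
  → r_1 = 0.7736
beam 2: φ=-90°, α=285°
  dir = (cos 285°, sin 285°) = (0.2588, -0.9659); from cell (5,6)
  next x-line at t=0.9273, next y-line at t=0.6936; Δt_x=3.8637, Δt_y=1.0353
    y: enter (5,5) at t=0.6936 ← occupied
  → r_2 = 0.6936
beam 3: φ=-45°, α=330°
  dir = (cos 330°, sin 330°) = (0.8660, -0.5000); from cell (5,6)
  next x-line at t=0.2771, next y-line at t=1.3400; Δt_x=1.1547, Δt_y=2.0000
    x: enter (6,6) at t=0.2771
    y: enter (6,5) at t=1.3400 ← occupied
  → r_3 = 1.3400
beam 4: φ=0°, α=15°
  dir = (cos 15°, sin 15°) = (0.9659, 0.2588); from cell (5,6)
  next x-line at t=0.2485, next y-line at t=1.2750; Δt_x=1.0353, Δt_y=3.8637
    x: enter (6,6) at t=0.2485
    y: enter (6,7) at t=1.2750 ← occupied
  → r_4 = 1.2750
beam 5: φ=45°, α=60°
  dir = (cos 60°, sin 60°) = (0.5000, 0.8660); from cell (5,6)
  next x-line at t=0.4800, next y-line at t=0.3811; Δt_x=2.0000, Δt_y=1.1547
    y: enter (5,7) at t=0.3811 ← occupied
  → r_5 = 0.3811
beam 6: φ=90°, α=105°
  dir = (cos 105°, sin 105°) = (-0.2588, 0.9659); from cell (5,6)
  next x-line at t=2.9364, next y-line at t=0.3416; Δt_x=3.8637, Δt_y=1.0353
    y: enter (5,7) at t=0.3416 ← occupied
  → r_6 = 0.3416
beam 7: φ=135°, α=150°
  dir = (cos 150°, sin 150°) = (-0.8660, 0.5000); from cell (5,6)
  next x-line at t=0.8776, next y-line at t=0.6600; Δt_x=1.1547, Δt_y=2.0000
    y: enter (5,7) at t=0.6600 ← occupied
  → r_7 = 0.6600

ranges = [0.7736, 0.6936, 1.3400, 1.2750, 0.3811, 0.3416, 0.6600]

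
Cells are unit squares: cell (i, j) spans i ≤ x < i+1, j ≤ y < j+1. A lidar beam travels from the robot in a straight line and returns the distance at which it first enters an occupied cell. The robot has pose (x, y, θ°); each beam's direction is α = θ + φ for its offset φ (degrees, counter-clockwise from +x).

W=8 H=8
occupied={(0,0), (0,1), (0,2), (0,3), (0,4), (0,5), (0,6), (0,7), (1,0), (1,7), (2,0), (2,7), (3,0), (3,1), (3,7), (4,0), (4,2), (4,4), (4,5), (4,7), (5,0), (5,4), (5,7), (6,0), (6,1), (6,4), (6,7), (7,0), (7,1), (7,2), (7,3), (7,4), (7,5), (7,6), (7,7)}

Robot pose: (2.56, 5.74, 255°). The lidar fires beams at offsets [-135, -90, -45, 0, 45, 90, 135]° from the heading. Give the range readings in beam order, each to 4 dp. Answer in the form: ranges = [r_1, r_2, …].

ranges = [1.4549, 1.6150, 1.8013, 4.9072, 3.1639, 1.4908, 2.5200]

beam 1: φ=-135°, α=120°
  cosα=-0.5000 sinα=0.8660 | (2,5) | tMaxX 1.1200 tMaxY 0.3002 | tΔX 2.0000 tΔY 1.1547
    t=0.3002 [y] (2,6)
    t=1.1200 [x] (1,6)
    t=1.4549 [y] (1,7) — stop
  → r_1 = 1.4549
beam 2: φ=-90°, α=165°
  cosα=-0.9659 sinα=0.2588 | (2,5) | tMaxX 0.5798 tMaxY 1.0046 | tΔX 1.0353 tΔY 3.8637
    t=0.5798 [x] (1,5)
    t=1.0046 [y] (1,6)
    t=1.6150 [x] (0,6) — stop
  → r_2 = 1.6150
beam 3: φ=-45°, α=210°
  cosα=-0.8660 sinα=-0.5000 | (2,5) | tMaxX 0.6466 tMaxY 1.4800 | tΔX 1.1547 tΔY 2.0000
    t=0.6466 [x] (1,5)
    t=1.4800 [y] (1,4)
    t=1.8013 [x] (0,4) — stop
  → r_3 = 1.8013
beam 4: φ=0°, α=255°
  cosα=-0.2588 sinα=-0.9659 | (2,5) | tMaxX 2.1637 tMaxY 0.7661 | tΔX 3.8637 tΔY 1.0353
    t=0.7661 [y] (2,4)
    t=1.8014 [y] (2,3)
    t=2.1637 [x] (1,3)
    t=2.8367 [y] (1,2)
    t=3.8719 [y] (1,1)
    t=4.9072 [y] (1,0) — stop
  → r_4 = 4.9072
beam 5: φ=45°, α=300°
  cosα=0.5000 sinα=-0.8660 | (2,5) | tMaxX 0.8800 tMaxY 0.8545 | tΔX 2.0000 tΔY 1.1547
    t=0.8545 [y] (2,4)
    t=0.8800 [x] (3,4)
    t=2.0092 [y] (3,3)
    t=2.8800 [x] (4,3)
    t=3.1639 [y] (4,2) — stop
  → r_5 = 3.1639
beam 6: φ=90°, α=345°
  cosα=0.9659 sinα=-0.2588 | (2,5) | tMaxX 0.4555 tMaxY 2.8591 | tΔX 1.0353 tΔY 3.8637
    t=0.4555 [x] (3,5)
    t=1.4908 [x] (4,5) — stop
  → r_6 = 1.4908
beam 7: φ=135°, α=30°
  cosα=0.8660 sinα=0.5000 | (2,5) | tMaxX 0.5081 tMaxY 0.5200 | tΔX 1.1547 tΔY 2.0000
    t=0.5081 [x] (3,5)
    t=0.5200 [y] (3,6)
    t=1.6628 [x] (4,6)
    t=2.5200 [y] (4,7) — stop
  → r_7 = 2.5200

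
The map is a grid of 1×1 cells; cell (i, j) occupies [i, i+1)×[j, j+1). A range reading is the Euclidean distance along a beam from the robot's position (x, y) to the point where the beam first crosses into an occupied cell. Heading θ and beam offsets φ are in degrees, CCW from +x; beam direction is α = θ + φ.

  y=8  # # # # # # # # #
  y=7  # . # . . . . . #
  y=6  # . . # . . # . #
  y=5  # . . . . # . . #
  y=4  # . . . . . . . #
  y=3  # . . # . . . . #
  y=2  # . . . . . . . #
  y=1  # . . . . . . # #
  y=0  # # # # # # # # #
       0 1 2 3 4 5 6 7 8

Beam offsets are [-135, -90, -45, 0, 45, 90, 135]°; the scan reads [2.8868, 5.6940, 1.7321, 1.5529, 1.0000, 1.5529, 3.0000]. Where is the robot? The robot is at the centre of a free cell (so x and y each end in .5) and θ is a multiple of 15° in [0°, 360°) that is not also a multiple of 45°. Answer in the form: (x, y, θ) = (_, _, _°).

(x, y, θ) = (6.5, 2.5, 285°)

The pose lattice has 43·16 = 688 candidates. Test each by forward raycasting.
  (1.5, 3.5, 345°): beam 1 = 0.5774 ≠ 2.8868 ✗
  (7.5, 7.5, 165°): beam 1 = 0.5774 ≠ 2.8868 ✗
  (2.5, 1.5, 165°): beam 1 = 6.3509 ≠ 2.8868 ✗
  (6.5, 3.5, 240°): beam 1 = 1.9319 ≠ 2.8868 ✗
  …
  (6.5, 2.5, 285°): r_1=2.8868, r_2=5.6940, r_3=1.7321, r_4=1.5529, r_5=1.0000, r_6=1.5529, r_7=3.0000 — all match ✓
Unique over the lattice → pose = (6.5, 2.5, 285°).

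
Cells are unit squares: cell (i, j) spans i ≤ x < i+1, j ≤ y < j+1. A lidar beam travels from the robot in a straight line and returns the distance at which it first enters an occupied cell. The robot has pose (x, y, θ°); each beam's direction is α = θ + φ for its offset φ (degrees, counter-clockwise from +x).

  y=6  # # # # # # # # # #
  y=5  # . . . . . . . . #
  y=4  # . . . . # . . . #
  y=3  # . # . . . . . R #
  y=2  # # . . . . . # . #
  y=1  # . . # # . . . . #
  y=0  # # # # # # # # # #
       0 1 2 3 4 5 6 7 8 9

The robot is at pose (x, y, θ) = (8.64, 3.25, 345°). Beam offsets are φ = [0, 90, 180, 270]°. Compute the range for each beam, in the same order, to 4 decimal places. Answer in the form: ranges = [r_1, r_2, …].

ranges = [0.3727, 1.3909, 2.8978, 2.3294]

beam 1: φ=0°, α=345°
  direction (0.9659, -0.2588); cell (8,3); t to first gridline: x 0.3727, y 0.9659 (then +1.0353 / +3.8637)
    (9,3) via x @ 0.3727  # hit
  → r_1 = 0.3727
beam 2: φ=90°, α=75°
  direction (0.2588, 0.9659); cell (8,3); t to first gridline: x 1.3909, y 0.7765 (then +3.8637 / +1.0353)
    (8,4) via y @ 0.7765
    (9,4) via x @ 1.3909  # hit
  → r_2 = 1.3909
beam 3: φ=180°, α=165°
  direction (-0.9659, 0.2588); cell (8,3); t to first gridline: x 0.6626, y 2.8978 (then +1.0353 / +3.8637)
    (7,3) via x @ 0.6626
    (6,3) via x @ 1.6979
    (5,3) via x @ 2.7331
    (5,4) via y @ 2.8978  # hit
  → r_3 = 2.8978
beam 4: φ=270°, α=255°
  direction (-0.2588, -0.9659); cell (8,3); t to first gridline: x 2.4728, y 0.2588 (then +3.8637 / +1.0353)
    (8,2) via y @ 0.2588
    (8,1) via y @ 1.2941
    (8,0) via y @ 2.3294  # hit
  → r_4 = 2.3294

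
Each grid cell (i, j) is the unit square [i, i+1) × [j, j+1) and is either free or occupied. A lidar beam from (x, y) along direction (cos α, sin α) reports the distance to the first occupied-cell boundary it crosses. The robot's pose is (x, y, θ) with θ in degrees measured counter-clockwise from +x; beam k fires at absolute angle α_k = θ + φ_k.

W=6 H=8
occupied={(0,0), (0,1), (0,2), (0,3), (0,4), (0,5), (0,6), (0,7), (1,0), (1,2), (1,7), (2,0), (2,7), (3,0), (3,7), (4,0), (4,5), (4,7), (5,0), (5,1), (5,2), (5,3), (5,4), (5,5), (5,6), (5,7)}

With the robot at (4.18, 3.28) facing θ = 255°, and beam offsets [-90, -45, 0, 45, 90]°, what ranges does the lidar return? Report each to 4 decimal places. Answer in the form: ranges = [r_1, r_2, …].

ranges = [3.2922, 2.5172, 2.3604, 1.6400, 0.8489]

beam 1: φ=-90°, α=165°
  d=(-0.9659,0.2588)  start (4,3)  tX=0.1863 tY=2.7819  stride 1/|dx|=1.0353 1/|dy|=3.8637
    cross x-line → (3,3), t=0.1863
    cross x-line → (2,3), t=1.2216
    cross x-line → (1,3), t=2.2569
    cross y-line → (1,4), t=2.7819
    cross x-line → (0,4), t=3.2922 (wall)
  → r_1 = 3.2922
beam 2: φ=-45°, α=210°
  d=(-0.8660,-0.5000)  start (4,3)  tX=0.2078 tY=0.5600  stride 1/|dx|=1.1547 1/|dy|=2.0000
    cross x-line → (3,3), t=0.2078
    cross y-line → (3,2), t=0.5600
    cross x-line → (2,2), t=1.3625
    cross x-line → (1,2), t=2.5172 (wall)
  → r_2 = 2.5172
beam 3: φ=0°, α=255°
  d=(-0.2588,-0.9659)  start (4,3)  tX=0.6955 tY=0.2899  stride 1/|dx|=3.8637 1/|dy|=1.0353
    cross y-line → (4,2), t=0.2899
    cross x-line → (3,2), t=0.6955
    cross y-line → (3,1), t=1.3252
    cross y-line → (3,0), t=2.3604 (wall)
  → r_3 = 2.3604
beam 4: φ=45°, α=300°
  d=(0.5000,-0.8660)  start (4,3)  tX=1.6400 tY=0.3233  stride 1/|dx|=2.0000 1/|dy|=1.1547
    cross y-line → (4,2), t=0.3233
    cross y-line → (4,1), t=1.4780
    cross x-line → (5,1), t=1.6400 (wall)
  → r_4 = 1.6400
beam 5: φ=90°, α=345°
  d=(0.9659,-0.2588)  start (4,3)  tX=0.8489 tY=1.0818  stride 1/|dx|=1.0353 1/|dy|=3.8637
    cross x-line → (5,3), t=0.8489 (wall)
  → r_5 = 0.8489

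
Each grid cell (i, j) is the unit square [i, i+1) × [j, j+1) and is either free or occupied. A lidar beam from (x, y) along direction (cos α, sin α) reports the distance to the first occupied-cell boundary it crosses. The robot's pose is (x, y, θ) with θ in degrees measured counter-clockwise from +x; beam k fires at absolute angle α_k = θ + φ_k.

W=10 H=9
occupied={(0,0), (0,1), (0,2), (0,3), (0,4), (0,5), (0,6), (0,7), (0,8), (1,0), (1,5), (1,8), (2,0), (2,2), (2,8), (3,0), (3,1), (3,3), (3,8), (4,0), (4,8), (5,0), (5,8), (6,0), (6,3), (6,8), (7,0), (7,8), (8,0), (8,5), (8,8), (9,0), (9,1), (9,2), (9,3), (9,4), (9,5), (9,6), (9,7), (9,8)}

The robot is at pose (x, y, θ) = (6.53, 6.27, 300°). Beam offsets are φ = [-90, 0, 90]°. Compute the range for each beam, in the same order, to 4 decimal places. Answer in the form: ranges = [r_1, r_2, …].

beam 1: φ=-90°, α=210°
  d=(-0.8660,-0.5000)  start (6,6)  tX=0.6120 tY=0.5400  stride 1/|dx|=1.1547 1/|dy|=2.0000
    cross y-line → (6,5), t=0.5400
    cross x-line → (5,5), t=0.6120
    cross x-line → (4,5), t=1.7667
    cross y-line → (4,4), t=2.5400
    cross x-line → (3,4), t=2.9214
    cross x-line → (2,4), t=4.0761
    cross y-line → (2,3), t=4.5400
    cross x-line → (1,3), t=5.2308
    cross x-line → (0,3), t=6.3855 (wall)
  → r_1 = 6.3855
beam 2: φ=0°, α=300°
  d=(0.5000,-0.8660)  start (6,6)  tX=0.9400 tY=0.3118  stride 1/|dx|=2.0000 1/|dy|=1.1547
    cross y-line → (6,5), t=0.3118
    cross x-line → (7,5), t=0.9400
    cross y-line → (7,4), t=1.4665
    cross y-line → (7,3), t=2.6212
    cross x-line → (8,3), t=2.9400
    cross y-line → (8,2), t=3.7759
    cross y-line → (8,1), t=4.9306
    cross x-line → (9,1), t=4.9400 (wall)
  → r_2 = 4.9400
beam 3: φ=90°, α=30°
  d=(0.8660,0.5000)  start (6,6)  tX=0.5427 tY=1.4600  stride 1/|dx|=1.1547 1/|dy|=2.0000
    cross x-line → (7,6), t=0.5427
    cross y-line → (7,7), t=1.4600
    cross x-line → (8,7), t=1.6974
    cross x-line → (9,7), t=2.8521 (wall)
  → r_3 = 2.8521

ranges = [6.3855, 4.9400, 2.8521]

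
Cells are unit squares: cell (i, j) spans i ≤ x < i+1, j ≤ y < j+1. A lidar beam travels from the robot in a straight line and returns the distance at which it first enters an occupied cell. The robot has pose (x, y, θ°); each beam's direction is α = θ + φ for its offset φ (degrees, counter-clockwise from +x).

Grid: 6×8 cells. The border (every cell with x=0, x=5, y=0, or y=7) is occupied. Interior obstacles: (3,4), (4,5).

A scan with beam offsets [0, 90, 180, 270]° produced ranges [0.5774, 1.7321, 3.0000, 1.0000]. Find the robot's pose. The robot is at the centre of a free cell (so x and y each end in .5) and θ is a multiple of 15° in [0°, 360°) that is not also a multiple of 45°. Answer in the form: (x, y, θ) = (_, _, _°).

Candidates: 22 free-cell centres × 16 headings = 352 poses. Raycast each; keep the one whose scan matches to 4 dp.
  (4.5, 1.5, 120°): beam 1 = 2.8868 ≠ 0.5774 ✗
  (1.5, 3.5, 240°): beam 1 = 1.0000 ≠ 0.5774 ✗
  (1.5, 1.5, 255°): beam 1 = 0.5176 ≠ 0.5774 ✗
  (1.5, 4.5, 330°): beam 1 = 4.0415 ≠ 0.5774 ✗
  (3.5, 6.5, 165°): beam 1 = 1.9319 ≠ 0.5774 ✗
  …
  (4.5, 2.5, 30°): r_1=0.5774, r_2=1.7321, r_3=3.0000, r_4=1.0000 — all match ✓
Only this pose fits every beam.

(x, y, θ) = (4.5, 2.5, 30°)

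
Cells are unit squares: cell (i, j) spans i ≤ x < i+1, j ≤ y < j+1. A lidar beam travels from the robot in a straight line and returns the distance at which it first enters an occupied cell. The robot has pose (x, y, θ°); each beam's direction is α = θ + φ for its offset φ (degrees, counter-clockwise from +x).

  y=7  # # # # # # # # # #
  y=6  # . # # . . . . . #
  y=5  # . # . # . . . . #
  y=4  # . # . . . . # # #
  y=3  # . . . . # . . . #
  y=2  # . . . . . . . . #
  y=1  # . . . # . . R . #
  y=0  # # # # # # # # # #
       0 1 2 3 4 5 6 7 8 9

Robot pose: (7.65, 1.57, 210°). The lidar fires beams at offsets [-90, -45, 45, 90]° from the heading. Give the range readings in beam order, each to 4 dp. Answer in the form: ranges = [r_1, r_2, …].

beam 1: φ=-90°, α=120°
  cosα=-0.5000 sinα=0.8660 | (7,1) | tMaxX 1.3000 tMaxY 0.4965 | tΔX 2.0000 tΔY 1.1547
    t=0.4965 [y] (7,2)
    t=1.3000 [x] (6,2)
    t=1.6512 [y] (6,3)
    t=2.8059 [y] (6,4)
    t=3.3000 [x] (5,4)
    t=3.9606 [y] (5,5)
    t=5.1153 [y] (5,6)
    t=5.3000 [x] (4,6)
    t=6.2700 [y] (4,7) — stop
  → r_1 = 6.2700
beam 2: φ=-45°, α=165°
  cosα=-0.9659 sinα=0.2588 | (7,1) | tMaxX 0.6729 tMaxY 1.6614 | tΔX 1.0353 tΔY 3.8637
    t=0.6729 [x] (6,1)
    t=1.6614 [y] (6,2)
    t=1.7082 [x] (5,2)
    t=2.7435 [x] (4,2)
    t=3.7788 [x] (3,2)
    t=4.8140 [x] (2,2)
    t=5.5251 [y] (2,3)
    t=5.8493 [x] (1,3)
    t=6.8846 [x] (0,3) — stop
  → r_2 = 6.8846
beam 3: φ=45°, α=255°
  cosα=-0.2588 sinα=-0.9659 | (7,1) | tMaxX 2.5114 tMaxY 0.5901 | tΔX 3.8637 tΔY 1.0353
    t=0.5901 [y] (7,0) — stop
  → r_3 = 0.5901
beam 4: φ=90°, α=300°
  cosα=0.5000 sinα=-0.8660 | (7,1) | tMaxX 0.7000 tMaxY 0.6582 | tΔX 2.0000 tΔY 1.1547
    t=0.6582 [y] (7,0) — stop
  → r_4 = 0.6582

ranges = [6.2700, 6.8846, 0.5901, 0.6582]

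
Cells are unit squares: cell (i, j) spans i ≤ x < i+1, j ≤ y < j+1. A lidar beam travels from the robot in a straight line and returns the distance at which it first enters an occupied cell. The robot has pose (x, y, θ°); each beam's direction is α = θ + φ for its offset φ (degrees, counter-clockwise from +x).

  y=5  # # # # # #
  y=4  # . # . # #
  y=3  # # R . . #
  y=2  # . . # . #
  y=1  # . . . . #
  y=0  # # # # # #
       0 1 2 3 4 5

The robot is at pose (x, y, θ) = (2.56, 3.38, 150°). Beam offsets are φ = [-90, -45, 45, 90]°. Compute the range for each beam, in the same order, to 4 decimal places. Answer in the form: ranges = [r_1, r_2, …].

ranges = [0.7159, 0.6419, 0.5798, 2.7482]

beam 1: φ=-90°, α=60°
  direction (0.5000, 0.8660); cell (2,3); t to first gridline: x 0.8800, y 0.7159 (then +2.0000 / +1.1547)
    (2,4) via y @ 0.7159  # hit
  → r_1 = 0.7159
beam 2: φ=-45°, α=105°
  direction (-0.2588, 0.9659); cell (2,3); t to first gridline: x 2.1637, y 0.6419 (then +3.8637 / +1.0353)
    (2,4) via y @ 0.6419  # hit
  → r_2 = 0.6419
beam 3: φ=45°, α=195°
  direction (-0.9659, -0.2588); cell (2,3); t to first gridline: x 0.5798, y 1.4682 (then +1.0353 / +3.8637)
    (1,3) via x @ 0.5798  # hit
  → r_3 = 0.5798
beam 4: φ=90°, α=240°
  direction (-0.5000, -0.8660); cell (2,3); t to first gridline: x 1.1200, y 0.4388 (then +2.0000 / +1.1547)
    (2,2) via y @ 0.4388
    (1,2) via x @ 1.1200
    (1,1) via y @ 1.5935
    (1,0) via y @ 2.7482  # hit
  → r_4 = 2.7482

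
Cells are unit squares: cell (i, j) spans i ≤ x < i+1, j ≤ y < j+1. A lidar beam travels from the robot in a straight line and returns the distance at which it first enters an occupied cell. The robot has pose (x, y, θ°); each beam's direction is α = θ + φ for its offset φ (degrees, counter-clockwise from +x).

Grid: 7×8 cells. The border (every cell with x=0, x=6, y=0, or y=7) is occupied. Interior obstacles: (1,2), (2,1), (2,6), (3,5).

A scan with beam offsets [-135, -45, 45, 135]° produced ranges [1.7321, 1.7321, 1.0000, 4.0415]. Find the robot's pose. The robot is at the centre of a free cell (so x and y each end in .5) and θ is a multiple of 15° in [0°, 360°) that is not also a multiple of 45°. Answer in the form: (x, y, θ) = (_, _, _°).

Enumerate (i+0.5, j+0.5, θ) over the 26 free cells and 16 admissible headings. For each, cast all 4 beams and compare to the given ranges.
  (3.5, 4.5, 105°): beam 1 = 2.8868 ≠ 1.7321 ✗
  (3.5, 4.5, 300°): beam 1 = 2.5882 ≠ 1.7321 ✗
  (4.5, 1.5, 15°): beam 1 = 0.5774 ≠ 1.7321 ✗
  …
  (2.5, 3.5, 195°): r_1=1.7321, r_2=1.7321, r_3=1.0000, r_4=4.0415 — all match ✓
Only this pose fits every beam.

(x, y, θ) = (2.5, 3.5, 195°)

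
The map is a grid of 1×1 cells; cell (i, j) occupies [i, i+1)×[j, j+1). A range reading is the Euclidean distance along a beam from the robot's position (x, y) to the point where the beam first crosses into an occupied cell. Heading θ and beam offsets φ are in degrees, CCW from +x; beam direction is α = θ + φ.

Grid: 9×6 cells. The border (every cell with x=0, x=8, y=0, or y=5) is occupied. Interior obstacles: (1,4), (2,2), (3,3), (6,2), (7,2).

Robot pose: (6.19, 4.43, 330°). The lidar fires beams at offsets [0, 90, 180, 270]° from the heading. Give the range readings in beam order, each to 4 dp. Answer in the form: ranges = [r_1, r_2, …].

ranges = [2.0900, 0.6582, 1.1400, 3.9606]

beam 1: φ=0°, α=330°
  d=(0.8660,-0.5000)  start (6,4)  tX=0.9353 tY=0.8600  stride 1/|dx|=1.1547 1/|dy|=2.0000
    cross y-line → (6,3), t=0.8600
    cross x-line → (7,3), t=0.9353
    cross x-line → (8,3), t=2.0900 (wall)
  → r_1 = 2.0900
beam 2: φ=90°, α=60°
  d=(0.5000,0.8660)  start (6,4)  tX=1.6200 tY=0.6582  stride 1/|dx|=2.0000 1/|dy|=1.1547
    cross y-line → (6,5), t=0.6582 (wall)
  → r_2 = 0.6582
beam 3: φ=180°, α=150°
  d=(-0.8660,0.5000)  start (6,4)  tX=0.2194 tY=1.1400  stride 1/|dx|=1.1547 1/|dy|=2.0000
    cross x-line → (5,4), t=0.2194
    cross y-line → (5,5), t=1.1400 (wall)
  → r_3 = 1.1400
beam 4: φ=270°, α=240°
  d=(-0.5000,-0.8660)  start (6,4)  tX=0.3800 tY=0.4965  stride 1/|dx|=2.0000 1/|dy|=1.1547
    cross x-line → (5,4), t=0.3800
    cross y-line → (5,3), t=0.4965
    cross y-line → (5,2), t=1.6512
    cross x-line → (4,2), t=2.3800
    cross y-line → (4,1), t=2.8059
    cross y-line → (4,0), t=3.9606 (wall)
  → r_4 = 3.9606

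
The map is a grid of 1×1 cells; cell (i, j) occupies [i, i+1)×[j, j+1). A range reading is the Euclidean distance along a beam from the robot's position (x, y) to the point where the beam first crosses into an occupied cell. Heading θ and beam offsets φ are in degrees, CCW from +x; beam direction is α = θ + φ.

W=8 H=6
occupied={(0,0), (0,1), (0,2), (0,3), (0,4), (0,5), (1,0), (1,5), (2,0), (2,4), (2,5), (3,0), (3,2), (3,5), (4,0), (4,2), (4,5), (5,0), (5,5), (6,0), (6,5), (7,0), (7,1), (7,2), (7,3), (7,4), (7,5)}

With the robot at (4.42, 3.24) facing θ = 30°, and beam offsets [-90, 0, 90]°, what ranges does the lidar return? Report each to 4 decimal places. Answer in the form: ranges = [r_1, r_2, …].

ranges = [0.2771, 2.9791, 2.0323]

beam 1: φ=-90°, α=300°
  d=(0.5000,-0.8660)  start (4,3)  tX=1.1600 tY=0.2771  stride 1/|dx|=2.0000 1/|dy|=1.1547
    cross y-line → (4,2), t=0.2771 (wall)
  → r_1 = 0.2771
beam 2: φ=0°, α=30°
  d=(0.8660,0.5000)  start (4,3)  tX=0.6697 tY=1.5200  stride 1/|dx|=1.1547 1/|dy|=2.0000
    cross x-line → (5,3), t=0.6697
    cross y-line → (5,4), t=1.5200
    cross x-line → (6,4), t=1.8244
    cross x-line → (7,4), t=2.9791 (wall)
  → r_2 = 2.9791
beam 3: φ=90°, α=120°
  d=(-0.5000,0.8660)  start (4,3)  tX=0.8400 tY=0.8776  stride 1/|dx|=2.0000 1/|dy|=1.1547
    cross x-line → (3,3), t=0.8400
    cross y-line → (3,4), t=0.8776
    cross y-line → (3,5), t=2.0323 (wall)
  → r_3 = 2.0323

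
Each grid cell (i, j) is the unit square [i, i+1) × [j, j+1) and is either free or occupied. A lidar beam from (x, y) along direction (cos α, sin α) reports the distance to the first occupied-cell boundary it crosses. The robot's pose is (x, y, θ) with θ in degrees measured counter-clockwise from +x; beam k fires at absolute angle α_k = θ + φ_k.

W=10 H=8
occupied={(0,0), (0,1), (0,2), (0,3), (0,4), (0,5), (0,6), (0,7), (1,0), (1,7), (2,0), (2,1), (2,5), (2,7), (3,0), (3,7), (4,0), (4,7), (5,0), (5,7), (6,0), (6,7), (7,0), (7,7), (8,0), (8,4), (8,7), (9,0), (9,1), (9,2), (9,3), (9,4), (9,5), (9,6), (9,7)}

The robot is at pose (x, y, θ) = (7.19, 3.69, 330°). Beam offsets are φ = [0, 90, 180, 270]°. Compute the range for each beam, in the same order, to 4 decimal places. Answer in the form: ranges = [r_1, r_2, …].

ranges = [2.0900, 3.6200, 6.6200, 3.1061]

beam 1: φ=0°, α=330°
  d=(0.8660,-0.5000)  start (7,3)  tX=0.9353 tY=1.3800  stride 1/|dx|=1.1547 1/|dy|=2.0000
    cross x-line → (8,3), t=0.9353
    cross y-line → (8,2), t=1.3800
    cross x-line → (9,2), t=2.0900 (wall)
  → r_1 = 2.0900
beam 2: φ=90°, α=60°
  d=(0.5000,0.8660)  start (7,3)  tX=1.6200 tY=0.3580  stride 1/|dx|=2.0000 1/|dy|=1.1547
    cross y-line → (7,4), t=0.3580
    cross y-line → (7,5), t=1.5127
    cross x-line → (8,5), t=1.6200
    cross y-line → (8,6), t=2.6674
    cross x-line → (9,6), t=3.6200 (wall)
  → r_2 = 3.6200
beam 3: φ=180°, α=150°
  d=(-0.8660,0.5000)  start (7,3)  tX=0.2194 tY=0.6200  stride 1/|dx|=1.1547 1/|dy|=2.0000
    cross x-line → (6,3), t=0.2194
    cross y-line → (6,4), t=0.6200
    cross x-line → (5,4), t=1.3741
    cross x-line → (4,4), t=2.5288
    cross y-line → (4,5), t=2.6200
    cross x-line → (3,5), t=3.6835
    cross y-line → (3,6), t=4.6200
    cross x-line → (2,6), t=4.8382
    cross x-line → (1,6), t=5.9929
    cross y-line → (1,7), t=6.6200 (wall)
  → r_3 = 6.6200
beam 4: φ=270°, α=240°
  d=(-0.5000,-0.8660)  start (7,3)  tX=0.3800 tY=0.7967  stride 1/|dx|=2.0000 1/|dy|=1.1547
    cross x-line → (6,3), t=0.3800
    cross y-line → (6,2), t=0.7967
    cross y-line → (6,1), t=1.9514
    cross x-line → (5,1), t=2.3800
    cross y-line → (5,0), t=3.1061 (wall)
  → r_4 = 3.1061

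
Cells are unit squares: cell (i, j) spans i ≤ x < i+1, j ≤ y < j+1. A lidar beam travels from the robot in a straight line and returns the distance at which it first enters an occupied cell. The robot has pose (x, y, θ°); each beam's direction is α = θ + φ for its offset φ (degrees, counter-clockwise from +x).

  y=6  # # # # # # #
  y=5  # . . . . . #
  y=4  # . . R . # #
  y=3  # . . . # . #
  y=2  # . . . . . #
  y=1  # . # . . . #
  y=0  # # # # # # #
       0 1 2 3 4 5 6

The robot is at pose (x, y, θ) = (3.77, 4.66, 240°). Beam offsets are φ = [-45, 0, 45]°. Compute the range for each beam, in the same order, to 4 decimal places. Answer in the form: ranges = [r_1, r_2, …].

beam 1: φ=-45°, α=195°
  dir = (cos 195°, sin 195°) = (-0.9659, -0.2588); from cell (3,4)
  next x-line at t=0.7972, next y-line at t=2.5500; Δt_x=1.0353, Δt_y=3.8637
    x: enter (2,4) at t=0.7972
    x: enter (1,4) at t=1.8324
    y: enter (1,3) at t=2.5500
    x: enter (0,3) at t=2.8677 ← occupied
  → r_1 = 2.8677
beam 2: φ=0°, α=240°
  dir = (cos 240°, sin 240°) = (-0.5000, -0.8660); from cell (3,4)
  next x-line at t=1.5400, next y-line at t=0.7621; Δt_x=2.0000, Δt_y=1.1547
    y: enter (3,3) at t=0.7621
    x: enter (2,3) at t=1.5400
    y: enter (2,2) at t=1.9168
    y: enter (2,1) at t=3.0715 ← occupied
  → r_2 = 3.0715
beam 3: φ=45°, α=285°
  dir = (cos 285°, sin 285°) = (0.2588, -0.9659); from cell (3,4)
  next x-line at t=0.8887, next y-line at t=0.6833; Δt_x=3.8637, Δt_y=1.0353
    y: enter (3,3) at t=0.6833
    x: enter (4,3) at t=0.8887 ← occupied
  → r_3 = 0.8887

ranges = [2.8677, 3.0715, 0.8887]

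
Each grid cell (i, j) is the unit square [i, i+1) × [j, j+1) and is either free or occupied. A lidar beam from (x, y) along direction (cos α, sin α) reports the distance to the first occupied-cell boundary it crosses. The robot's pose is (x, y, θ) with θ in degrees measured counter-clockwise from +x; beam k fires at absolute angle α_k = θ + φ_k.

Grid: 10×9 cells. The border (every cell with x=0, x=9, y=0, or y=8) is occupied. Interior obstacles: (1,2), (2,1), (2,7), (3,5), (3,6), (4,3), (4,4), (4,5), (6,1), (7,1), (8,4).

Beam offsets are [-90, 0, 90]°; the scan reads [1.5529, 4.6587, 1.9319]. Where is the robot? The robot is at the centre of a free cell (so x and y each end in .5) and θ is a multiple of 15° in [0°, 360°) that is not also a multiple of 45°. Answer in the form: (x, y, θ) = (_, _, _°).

The pose lattice has 45·16 = 720 candidates. Test each by forward raycasting.
  (2.5, 6.5, 240°): beam 1 = 1.7321 ≠ 1.5529 ✗
  (5.5, 5.5, 240°): beam 1 = 0.5774 ≠ 1.5529 ✗
  (1.5, 1.5, 120°): beam 1 = 0.5774 ≠ 1.5529 ✗
  (8.5, 6.5, 60°): beam 1 = 0.5774 ≠ 1.5529 ✗
  …
  (6.5, 5.5, 255°): r_1=1.5529, r_2=4.6587, r_3=1.9319 — all match ✓
No second candidate reproduces the full scan.

(x, y, θ) = (6.5, 5.5, 255°)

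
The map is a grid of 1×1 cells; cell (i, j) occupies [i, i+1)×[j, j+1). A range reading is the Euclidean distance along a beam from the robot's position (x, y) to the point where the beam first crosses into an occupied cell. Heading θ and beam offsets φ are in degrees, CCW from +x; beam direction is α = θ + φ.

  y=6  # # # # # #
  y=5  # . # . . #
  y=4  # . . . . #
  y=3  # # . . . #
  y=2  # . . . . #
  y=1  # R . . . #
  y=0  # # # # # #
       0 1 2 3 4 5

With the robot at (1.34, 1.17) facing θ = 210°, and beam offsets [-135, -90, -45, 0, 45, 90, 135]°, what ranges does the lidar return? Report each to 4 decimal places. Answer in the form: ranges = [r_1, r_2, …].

beam 1: φ=-135°, α=75°
  d=(0.2588,0.9659)  start (1,1)  tX=2.5500 tY=0.8593  stride 1/|dx|=3.8637 1/|dy|=1.0353
    cross y-line → (1,2), t=0.8593
    cross y-line → (1,3), t=1.8946 (wall)
  → r_1 = 1.8946
beam 2: φ=-90°, α=120°
  d=(-0.5000,0.8660)  start (1,1)  tX=0.6800 tY=0.9584  stride 1/|dx|=2.0000 1/|dy|=1.1547
    cross x-line → (0,1), t=0.6800 (wall)
  → r_2 = 0.6800
beam 3: φ=-45°, α=165°
  d=(-0.9659,0.2588)  start (1,1)  tX=0.3520 tY=3.2069  stride 1/|dx|=1.0353 1/|dy|=3.8637
    cross x-line → (0,1), t=0.3520 (wall)
  → r_3 = 0.3520
beam 4: φ=0°, α=210°
  d=(-0.8660,-0.5000)  start (1,1)  tX=0.3926 tY=0.3400  stride 1/|dx|=1.1547 1/|dy|=2.0000
    cross y-line → (1,0), t=0.3400 (wall)
  → r_4 = 0.3400
beam 5: φ=45°, α=255°
  d=(-0.2588,-0.9659)  start (1,1)  tX=1.3137 tY=0.1760  stride 1/|dx|=3.8637 1/|dy|=1.0353
    cross y-line → (1,0), t=0.1760 (wall)
  → r_5 = 0.1760
beam 6: φ=90°, α=300°
  d=(0.5000,-0.8660)  start (1,1)  tX=1.3200 tY=0.1963  stride 1/|dx|=2.0000 1/|dy|=1.1547
    cross y-line → (1,0), t=0.1963 (wall)
  → r_6 = 0.1963
beam 7: φ=135°, α=345°
  d=(0.9659,-0.2588)  start (1,1)  tX=0.6833 tY=0.6568  stride 1/|dx|=1.0353 1/|dy|=3.8637
    cross y-line → (1,0), t=0.6568 (wall)
  → r_7 = 0.6568

ranges = [1.8946, 0.6800, 0.3520, 0.3400, 0.1760, 0.1963, 0.6568]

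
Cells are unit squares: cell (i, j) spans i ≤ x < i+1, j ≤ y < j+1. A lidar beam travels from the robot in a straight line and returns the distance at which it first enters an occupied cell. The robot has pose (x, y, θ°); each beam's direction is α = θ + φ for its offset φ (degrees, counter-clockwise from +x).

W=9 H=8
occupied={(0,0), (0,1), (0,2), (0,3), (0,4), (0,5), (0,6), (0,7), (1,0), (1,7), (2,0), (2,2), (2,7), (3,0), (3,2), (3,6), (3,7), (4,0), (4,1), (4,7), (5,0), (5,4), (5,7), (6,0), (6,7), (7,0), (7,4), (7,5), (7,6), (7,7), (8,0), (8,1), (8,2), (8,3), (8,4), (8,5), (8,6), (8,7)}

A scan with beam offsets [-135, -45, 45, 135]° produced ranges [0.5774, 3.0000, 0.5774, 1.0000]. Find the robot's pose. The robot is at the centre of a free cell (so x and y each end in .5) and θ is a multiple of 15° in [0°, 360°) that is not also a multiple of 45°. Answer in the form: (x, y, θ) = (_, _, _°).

Enumerate (i+0.5, j+0.5, θ) over the 34 free cells and 16 admissible headings. For each, cast all 4 beams and compare to the given ranges.
  (2.5, 1.5, 210°): beam 1 = 0.5176 ≠ 0.5774 ✗
  (6.5, 4.5, 30°): beam 1 = 3.6235 ≠ 0.5774 ✗
  (5.5, 2.5, 120°): beam 1 = 2.5882 ≠ 0.5774 ✗
  (5.5, 2.5, 285°): beam 1 = 5.1962 ≠ 0.5774 ✗
  …
  (6.5, 4.5, 285°): r_1=0.5774, r_2=3.0000, r_3=0.5774, r_4=1.0000 — all match ✓
Only this pose fits every beam.

(x, y, θ) = (6.5, 4.5, 285°)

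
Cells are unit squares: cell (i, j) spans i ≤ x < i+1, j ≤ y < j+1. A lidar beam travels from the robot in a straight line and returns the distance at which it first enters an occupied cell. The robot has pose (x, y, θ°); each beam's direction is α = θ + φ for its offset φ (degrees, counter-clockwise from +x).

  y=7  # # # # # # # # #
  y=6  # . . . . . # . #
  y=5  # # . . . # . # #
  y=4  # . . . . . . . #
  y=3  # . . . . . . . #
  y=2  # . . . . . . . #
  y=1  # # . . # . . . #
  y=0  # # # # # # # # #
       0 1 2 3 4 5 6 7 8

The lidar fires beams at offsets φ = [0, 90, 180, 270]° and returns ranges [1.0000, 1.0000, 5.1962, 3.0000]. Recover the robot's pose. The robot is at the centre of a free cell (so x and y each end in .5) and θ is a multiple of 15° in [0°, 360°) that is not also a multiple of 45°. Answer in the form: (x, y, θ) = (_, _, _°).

(x, y, θ) = (6.5, 4.5, 30°)

The pose lattice has 36·16 = 576 candidates. Test each by forward raycasting.
  (3.5, 2.5, 150°): beam 1 = 2.8868 ≠ 1.0000 ✗
  (5.5, 4.5, 165°): beam 1 = 3.6235 ≠ 1.0000 ✗
  (4.5, 3.5, 150°): beam 1 = 3.0000 ≠ 1.0000 ✗
  …
  (6.5, 4.5, 30°): r_1=1.0000, r_2=1.0000, r_3=5.1962, r_4=3.0000 — all match ✓
Only this pose fits every beam.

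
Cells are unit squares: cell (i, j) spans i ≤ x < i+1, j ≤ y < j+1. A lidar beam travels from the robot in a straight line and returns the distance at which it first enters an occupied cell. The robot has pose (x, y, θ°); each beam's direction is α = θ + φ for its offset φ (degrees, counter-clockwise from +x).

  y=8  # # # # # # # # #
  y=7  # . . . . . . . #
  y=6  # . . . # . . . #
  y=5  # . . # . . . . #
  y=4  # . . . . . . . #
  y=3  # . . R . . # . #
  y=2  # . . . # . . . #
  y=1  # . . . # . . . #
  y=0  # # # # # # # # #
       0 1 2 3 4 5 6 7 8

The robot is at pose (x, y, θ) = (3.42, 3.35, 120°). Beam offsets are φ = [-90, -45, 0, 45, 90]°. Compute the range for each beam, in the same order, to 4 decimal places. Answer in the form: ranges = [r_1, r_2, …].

ranges = [5.2885, 1.7082, 4.8400, 2.5054, 2.7944]

beam 1: φ=-90°, α=30°
  dir = (cos 30°, sin 30°) = (0.8660, 0.5000); from cell (3,3)
  next x-line at t=0.6697, next y-line at t=1.3000; Δt_x=1.1547, Δt_y=2.0000
    x: enter (4,3) at t=0.6697
    y: enter (4,4) at t=1.3000
    x: enter (5,4) at t=1.8244
    x: enter (6,4) at t=2.9791
    y: enter (6,5) at t=3.3000
    x: enter (7,5) at t=4.1338
    x: enter (8,5) at t=5.2885 ← occupied
  → r_1 = 5.2885
beam 2: φ=-45°, α=75°
  dir = (cos 75°, sin 75°) = (0.2588, 0.9659); from cell (3,3)
  next x-line at t=2.2409, next y-line at t=0.6729; Δt_x=3.8637, Δt_y=1.0353
    y: enter (3,4) at t=0.6729
    y: enter (3,5) at t=1.7082 ← occupied
  → r_2 = 1.7082
beam 3: φ=0°, α=120°
  dir = (cos 120°, sin 120°) = (-0.5000, 0.8660); from cell (3,3)
  next x-line at t=0.8400, next y-line at t=0.7506; Δt_x=2.0000, Δt_y=1.1547
    y: enter (3,4) at t=0.7506
    x: enter (2,4) at t=0.8400
    y: enter (2,5) at t=1.9053
    x: enter (1,5) at t=2.8400
    y: enter (1,6) at t=3.0600
    y: enter (1,7) at t=4.2147
    x: enter (0,7) at t=4.8400 ← occupied
  → r_3 = 4.8400
beam 4: φ=45°, α=165°
  dir = (cos 165°, sin 165°) = (-0.9659, 0.2588); from cell (3,3)
  next x-line at t=0.4348, next y-line at t=2.5114; Δt_x=1.0353, Δt_y=3.8637
    x: enter (2,3) at t=0.4348
    x: enter (1,3) at t=1.4701
    x: enter (0,3) at t=2.5054 ← occupied
  → r_4 = 2.5054
beam 5: φ=90°, α=210°
  dir = (cos 210°, sin 210°) = (-0.8660, -0.5000); from cell (3,3)
  next x-line at t=0.4850, next y-line at t=0.7000; Δt_x=1.1547, Δt_y=2.0000
    x: enter (2,3) at t=0.4850
    y: enter (2,2) at t=0.7000
    x: enter (1,2) at t=1.6397
    y: enter (1,1) at t=2.7000
    x: enter (0,1) at t=2.7944 ← occupied
  → r_5 = 2.7944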